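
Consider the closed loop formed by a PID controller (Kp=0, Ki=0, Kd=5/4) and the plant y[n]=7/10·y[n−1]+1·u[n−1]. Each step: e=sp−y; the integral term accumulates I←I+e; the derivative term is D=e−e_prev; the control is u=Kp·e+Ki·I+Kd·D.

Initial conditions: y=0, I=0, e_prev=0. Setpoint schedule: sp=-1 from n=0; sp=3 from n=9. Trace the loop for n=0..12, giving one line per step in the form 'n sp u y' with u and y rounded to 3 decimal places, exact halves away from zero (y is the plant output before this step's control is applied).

0 -1 -1.250 0.000
1 -1 1.563 -1.250
2 -1 -2.422 0.688
3 -1 3.285 -1.941
4 -1 -4.834 1.927
5 -1 6.765 -3.485
6 -1 -9.764 4.325
7 -1 13.827 -6.736
8 -1 -19.809 9.111
9 3 33.178 -13.431
10 3 -46.509 23.776
11 3 67.053 -29.866
12 3 -95.016 46.147

(exact arithmetic carried between steps; '≈' marks a value shown rounded to 6 d.p. or computed from one; I and e_prev carry over from the previous line; the table rounds u and y to 3 d.p., halves away from zero)
n=0: y=0, sp=-1, e=sp−y=-1; I=-1, D=e−e_prev=-1; u=0·(-1)+0·(-1)+5/4·(-1)=-1.25; next y=7/10·0+1·(-1.25)=-1.25
n=1: y=-1.25, sp=-1, e=sp−y=0.25; I=-0.75, D=e−e_prev=1.25; u=0·0.25+0·(-0.75)+5/4·1.25=1.5625; next y=7/10·(-1.25)+1·1.5625=0.6875
n=2: y=0.6875, sp=-1, e=sp−y=-1.6875; I=-2.4375, D=e−e_prev=-1.9375; u=0·(-1.6875)+0·(-2.4375)+5/4·(-1.9375)=-2.421875; next y=7/10·0.6875+1·(-2.421875)=-1.940625
n=3: y=-1.940625, sp=-1, e=sp−y=0.940625; I=-1.496875, D=e−e_prev=2.628125; u=0·0.940625+0·(-1.496875)+5/4·2.628125≈3.285156; next y=7/10·(-1.940625)+1·3.285156≈1.926719
n=4: y≈1.926719, sp=-1, e=sp−y≈-2.926719; I≈-4.423594, D=e−e_prev≈-3.867344; u=0·(-2.926719)+0·(-4.423594)+5/4·(-3.867344)≈-4.834180; next y=7/10·1.926719+1·(-4.834180)≈-3.485477
n=5: y≈-3.485477, sp=-1, e=sp−y≈2.485477; I≈-1.938117, D=e−e_prev≈5.412195; u=0·2.485477+0·(-1.938117)+5/4·5.412195≈6.765244; next y=7/10·(-3.485477)+1·6.765244≈4.325411
n=6: y≈4.325411, sp=-1, e=sp−y≈-5.325411; I≈-7.263528, D=e−e_prev≈-7.810887; u=0·(-5.325411)+0·(-7.263528)+5/4·(-7.810887)≈-9.763609; next y=7/10·4.325411+1·(-9.763609)≈-6.735822
n=7: y≈-6.735822, sp=-1, e=sp−y≈5.735822; I≈-1.527706, D=e−e_prev≈11.061232; u=0·5.735822+0·(-1.527706)+5/4·11.061232≈13.826540; next y=7/10·(-6.735822)+1·13.826540≈9.111465
n=8: y≈9.111465, sp=-1, e=sp−y≈-10.111465; I≈-11.639171, D=e−e_prev≈-15.847287; u=0·(-10.111465)+0·(-11.639171)+5/4·(-15.847287)≈-19.809108; next y=7/10·9.111465+1·(-19.809108)≈-13.431083
n=9: y≈-13.431083, sp=3, e=sp−y≈16.431083; I≈4.791911, D=e−e_prev≈26.542548; u=0·16.431083+0·4.791911+5/4·26.542548≈33.178185; next y=7/10·(-13.431083)+1·33.178185≈23.776427
n=10: y≈23.776427, sp=3, e=sp−y≈-20.776427; I≈-15.984515, D=e−e_prev≈-37.207509; u=0·(-20.776427)+0·(-15.984515)+5/4·(-37.207509)≈-46.509387; next y=7/10·23.776427+1·(-46.509387)≈-29.865888
n=11: y≈-29.865888, sp=3, e=sp−y≈32.865888; I≈16.881373, D=e−e_prev≈53.642315; u=0·32.865888+0·16.881373+5/4·53.642315≈67.052893; next y=7/10·(-29.865888)+1·67.052893≈46.146772
n=12: y≈46.146772, sp=3, e=sp−y≈-43.146772; I≈-26.265399, D=e−e_prev≈-76.012660; u=0·(-43.146772)+0·(-26.265399)+5/4·(-76.012660)≈-95.015825; next y=7/10·46.146772+1·(-95.015825)≈-62.713084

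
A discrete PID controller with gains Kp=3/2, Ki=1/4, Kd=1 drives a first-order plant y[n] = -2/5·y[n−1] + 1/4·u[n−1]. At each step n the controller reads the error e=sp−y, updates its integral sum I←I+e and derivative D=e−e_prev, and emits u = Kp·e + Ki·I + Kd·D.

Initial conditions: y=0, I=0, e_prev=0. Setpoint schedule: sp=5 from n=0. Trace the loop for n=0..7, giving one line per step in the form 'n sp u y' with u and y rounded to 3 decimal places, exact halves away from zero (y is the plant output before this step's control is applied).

(exact arithmetic carried between steps; '≈' marks a value shown rounded to 6 d.p. or computed from one; I and e_prev carry over from the previous line; the table rounds u and y to 3 d.p., halves away from zero)
n=0: y=0, sp=5, e=sp−y=5; I=5, D=e−e_prev=5; u=3/2·5+1/4·5+1·5=13.75; next y=-2/5·0+1/4·13.75=3.4375
n=1: y=3.4375, sp=5, e=sp−y=1.5625; I=6.5625, D=e−e_prev=-3.4375; u=3/2·1.5625+1/4·6.5625+1·(-3.4375)=0.546875; next y=-2/5·3.4375+1/4·0.546875≈-1.238281
n=2: y≈-1.238281, sp=5, e=sp−y≈6.238281; I≈12.800781, D=e−e_prev≈4.675781; u=3/2·6.238281+1/4·12.800781+1·4.675781≈17.233398; next y=-2/5·(-1.238281)+1/4·17.233398≈4.803662
n=3: y≈4.803662, sp=5, e=sp−y≈0.196338; I≈12.997119, D=e−e_prev≈-6.041943; u=3/2·0.196338+1/4·12.997119+1·(-6.041943)≈-2.498157; next y=-2/5·4.803662+1/4·(-2.498157)≈-2.546004
n=4: y≈-2.546004, sp=5, e=sp−y≈7.546004; I≈20.543123, D=e−e_prev≈7.349666; u=3/2·7.546004+1/4·20.543123+1·7.349666≈23.804453; next y=-2/5·(-2.546004)+1/4·23.804453≈6.969515
n=5: y≈6.969515, sp=5, e=sp−y≈-1.969515; I≈18.573608, D=e−e_prev≈-9.515519; u=3/2·(-1.969515)+1/4·18.573608+1·(-9.515519)≈-7.826389; next y=-2/5·6.969515+1/4·(-7.826389)≈-4.744403
n=6: y≈-4.744403, sp=5, e=sp−y≈9.744403; I≈28.318012, D=e−e_prev≈11.713918; u=3/2·9.744403+1/4·28.318012+1·11.713918≈33.410026; next y=-2/5·(-4.744403)+1/4·33.410026≈10.250268
n=7: y≈10.250268, sp=5, e=sp−y≈-5.250268; I≈23.067744, D=e−e_prev≈-14.994671; u=3/2·(-5.250268)+1/4·23.067744+1·(-14.994671)≈-17.103137; next y=-2/5·10.250268+1/4·(-17.103137)≈-8.375891

0 5 13.750 0.000
1 5 0.547 3.438
2 5 17.233 -1.238
3 5 -2.498 4.804
4 5 23.804 -2.546
5 5 -7.826 6.970
6 5 33.410 -4.744
7 5 -17.103 10.250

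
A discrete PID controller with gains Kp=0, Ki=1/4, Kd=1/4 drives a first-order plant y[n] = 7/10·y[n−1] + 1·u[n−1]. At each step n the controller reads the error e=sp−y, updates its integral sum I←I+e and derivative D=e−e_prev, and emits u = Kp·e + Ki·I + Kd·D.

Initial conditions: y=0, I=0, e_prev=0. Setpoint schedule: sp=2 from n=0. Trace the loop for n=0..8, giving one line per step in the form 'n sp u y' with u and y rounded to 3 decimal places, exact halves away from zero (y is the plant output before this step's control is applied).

(exact arithmetic carried between steps; '≈' marks a value shown rounded to 6 d.p. or computed from one; I and e_prev carry over from the previous line; the table rounds u and y to 3 d.p., halves away from zero)
n=0: y=0, sp=2, e=sp−y=2; I=2, D=e−e_prev=2; u=0·2+1/4·2+1/4·2=1; next y=7/10·0+1·1=1
n=1: y=1, sp=2, e=sp−y=1; I=3, D=e−e_prev=-1; u=0·1+1/4·3+1/4·(-1)=0.5; next y=7/10·1+1·0.5=1.2
n=2: y=1.2, sp=2, e=sp−y=0.8; I=3.8, D=e−e_prev=-0.2; u=0·0.8+1/4·3.8+1/4·(-0.2)=0.9; next y=7/10·1.2+1·0.9=1.74
n=3: y=1.74, sp=2, e=sp−y=0.26; I=4.06, D=e−e_prev=-0.54; u=0·0.26+1/4·4.06+1/4·(-0.54)=0.88; next y=7/10·1.74+1·0.88=2.098
n=4: y=2.098, sp=2, e=sp−y=-0.098; I=3.962, D=e−e_prev=-0.358; u=0·(-0.098)+1/4·3.962+1/4·(-0.358)=0.901; next y=7/10·2.098+1·0.901=2.3696
n=5: y=2.3696, sp=2, e=sp−y=-0.3696; I=3.5924, D=e−e_prev=-0.2716; u=0·(-0.3696)+1/4·3.5924+1/4·(-0.2716)=0.8302; next y=7/10·2.3696+1·0.8302=2.48892
n=6: y=2.48892, sp=2, e=sp−y=-0.48892; I=3.10348, D=e−e_prev=-0.11932; u=0·(-0.48892)+1/4·3.10348+1/4·(-0.11932)=0.74604; next y=7/10·2.48892+1·0.74604=2.488284
n=7: y=2.488284, sp=2, e=sp−y=-0.488284; I=2.615196, D=e−e_prev=0.000636; u=0·(-0.488284)+1/4·2.615196+1/4·0.000636=0.653958; next y=7/10·2.488284+1·0.653958≈2.395757
n=8: y≈2.395757, sp=2, e=sp−y≈-0.395757; I≈2.219439, D=e−e_prev≈0.092527; u=0·(-0.395757)+1/4·2.219439+1/4·0.092527≈0.577992; next y=7/10·2.395757+1·0.577992≈2.255021

0 2 1.000 0.000
1 2 0.500 1.000
2 2 0.900 1.200
3 2 0.880 1.740
4 2 0.901 2.098
5 2 0.830 2.370
6 2 0.746 2.489
7 2 0.654 2.488
8 2 0.578 2.396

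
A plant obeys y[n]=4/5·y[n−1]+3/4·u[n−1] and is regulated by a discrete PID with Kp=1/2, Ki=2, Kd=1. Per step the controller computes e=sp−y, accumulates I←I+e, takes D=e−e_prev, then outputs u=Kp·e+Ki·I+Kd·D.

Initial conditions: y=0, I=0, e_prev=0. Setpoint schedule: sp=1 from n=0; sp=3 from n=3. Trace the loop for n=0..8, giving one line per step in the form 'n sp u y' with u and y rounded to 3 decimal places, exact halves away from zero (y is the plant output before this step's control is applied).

(exact arithmetic carried between steps; '≈' marks a value shown rounded to 6 d.p. or computed from one; I and e_prev carry over from the previous line; the table rounds u and y to 3 d.p., halves away from zero)
n=0: y=0, sp=1, e=sp−y=1; I=1, D=e−e_prev=1; u=1/2·1+2·1+1·1=3.5; next y=4/5·0+3/4·3.5=2.625
n=1: y=2.625, sp=1, e=sp−y=-1.625; I=-0.625, D=e−e_prev=-2.625; u=1/2·(-1.625)+2·(-0.625)+1·(-2.625)=-4.6875; next y=4/5·2.625+3/4·(-4.6875)=-1.415625
n=2: y=-1.415625, sp=1, e=sp−y=2.415625; I=1.790625, D=e−e_prev=4.040625; u=1/2·2.415625+2·1.790625+1·4.040625≈8.829688; next y=4/5·(-1.415625)+3/4·8.829688≈5.489766
n=3: y≈5.489766, sp=3, e=sp−y≈-2.489766; I≈-0.699141, D=e−e_prev≈-4.905391; u=1/2·(-2.489766)+2·(-0.699141)+1·(-4.905391)≈-7.548555; next y=4/5·5.489766+3/4·(-7.548555)≈-1.269604
n=4: y≈-1.269604, sp=3, e=sp−y≈4.269604; I≈3.570463, D=e−e_prev≈6.759369; u=1/2·4.269604+2·3.570463+1·6.759369≈16.035097; next y=4/5·(-1.269604)+3/4·16.035097≈11.010640
n=5: y≈11.010640, sp=3, e=sp−y≈-8.010640; I≈-4.440177, D=e−e_prev≈-12.280243; u=1/2·(-8.010640)+2·(-4.440177)+1·(-12.280243)≈-25.165917; next y=4/5·11.010640+3/4·(-25.165917)≈-10.065926
n=6: y≈-10.065926, sp=3, e=sp−y≈13.065926; I≈8.625749, D=e−e_prev≈21.076565; u=1/2·13.065926+2·8.625749+1·21.076565≈44.861026; next y=4/5·(-10.065926)+3/4·44.861026≈25.593029
n=7: y≈25.593029, sp=3, e=sp−y≈-22.593029; I≈-13.967280, D=e−e_prev≈-35.658955; u=1/2·(-22.593029)+2·(-13.967280)+1·(-35.658955)≈-74.890030; next y=4/5·25.593029+3/4·(-74.890030)≈-35.693099
n=8: y≈-35.693099, sp=3, e=sp−y≈38.693099; I≈24.725819, D=e−e_prev≈61.286128; u=1/2·38.693099+2·24.725819+1·61.286128≈130.084315; next y=4/5·(-35.693099)+3/4·130.084315≈69.008757

0 1 3.500 0.000
1 1 -4.688 2.625
2 1 8.830 -1.416
3 3 -7.549 5.490
4 3 16.035 -1.270
5 3 -25.166 11.011
6 3 44.861 -10.066
7 3 -74.890 25.593
8 3 130.084 -35.693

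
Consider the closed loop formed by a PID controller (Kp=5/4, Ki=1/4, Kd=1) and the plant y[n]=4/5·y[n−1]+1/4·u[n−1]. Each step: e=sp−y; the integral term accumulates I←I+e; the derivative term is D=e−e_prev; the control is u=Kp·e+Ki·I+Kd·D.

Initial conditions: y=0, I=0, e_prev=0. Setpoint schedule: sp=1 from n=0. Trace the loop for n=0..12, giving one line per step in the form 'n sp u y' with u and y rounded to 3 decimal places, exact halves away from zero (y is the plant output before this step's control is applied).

(exact arithmetic carried between steps; '≈' marks a value shown rounded to 6 d.p. or computed from one; I and e_prev carry over from the previous line; the table rounds u and y to 3 d.p., halves away from zero)
n=0: y=0, sp=1, e=sp−y=1; I=1, D=e−e_prev=1; u=5/4·1+1/4·1+1·1=2.5; next y=4/5·0+1/4·2.5=0.625
n=1: y=0.625, sp=1, e=sp−y=0.375; I=1.375, D=e−e_prev=-0.625; u=5/4·0.375+1/4·1.375+1·(-0.625)=0.1875; next y=4/5·0.625+1/4·0.1875=0.546875
n=2: y=0.546875, sp=1, e=sp−y=0.453125; I=1.828125, D=e−e_prev=0.078125; u=5/4·0.453125+1/4·1.828125+1·0.078125≈1.101563; next y=4/5·0.546875+1/4·1.101563≈0.712891
n=3: y≈0.712891, sp=1, e=sp−y≈0.287109; I≈2.115234, D=e−e_prev≈-0.166016; u=5/4·0.287109+1/4·2.115234+1·(-0.166016)≈0.721680; next y=4/5·0.712891+1/4·0.721680≈0.750732
n=4: y≈0.750732, sp=1, e=sp−y≈0.249268; I≈2.364502, D=e−e_prev≈-0.037842; u=5/4·0.249268+1/4·2.364502+1·(-0.037842)≈0.864868; next y=4/5·0.750732+1/4·0.864868≈0.816803
n=5: y≈0.816803, sp=1, e=sp−y≈0.183197; I≈2.547699, D=e−e_prev≈-0.066071; u=5/4·0.183197+1/4·2.547699+1·(-0.066071)≈0.799850; next y=4/5·0.816803+1/4·0.799850≈0.853405
n=6: y≈0.853405, sp=1, e=sp−y≈0.146595; I≈2.694294, D=e−e_prev≈-0.036602; u=5/4·0.146595+1/4·2.694294+1·(-0.036602)≈0.820215; next y=4/5·0.853405+1/4·0.820215≈0.887778
n=7: y≈0.887778, sp=1, e=sp−y≈0.112222; I≈2.806516, D=e−e_prev≈-0.034373; u=5/4·0.112222+1/4·2.806516+1·(-0.034373)≈0.807534; next y=4/5·0.887778+1/4·0.807534≈0.912106
n=8: y≈0.912106, sp=1, e=sp−y≈0.087894; I≈2.894410, D=e−e_prev≈-0.024328; u=5/4·0.087894+1/4·2.894410+1·(-0.024328)≈0.809143; next y=4/5·0.912106+1/4·0.809143≈0.931970
n=9: y≈0.931970, sp=1, e=sp−y≈0.068030; I≈2.962440, D=e−e_prev≈-0.019864; u=5/4·0.068030+1/4·2.962440+1·(-0.019864)≈0.805783; next y=4/5·0.931970+1/4·0.805783≈0.947022
n=10: y≈0.947022, sp=1, e=sp−y≈0.052978; I≈3.015418, D=e−e_prev≈-0.015052; u=5/4·0.052978+1/4·3.015418+1·(-0.015052)≈0.805026; next y=4/5·0.947022+1/4·0.805026≈0.958874
n=11: y≈0.958874, sp=1, e=sp−y≈0.041126; I≈3.056544, D=e−e_prev≈-0.011852; u=5/4·0.041126+1/4·3.056544+1·(-0.011852)≈0.803692; next y=4/5·0.958874+1/4·0.803692≈0.968022
n=12: y≈0.968022, sp=1, e=sp−y≈0.031978; I≈3.088522, D=e−e_prev≈-0.009148; u=5/4·0.031978+1/4·3.088522+1·(-0.009148)≈0.802955; next y=4/5·0.968022+1/4·0.802955≈0.975156

0 1 2.500 0.000
1 1 0.188 0.625
2 1 1.102 0.547
3 1 0.722 0.713
4 1 0.865 0.751
5 1 0.800 0.817
6 1 0.820 0.853
7 1 0.808 0.888
8 1 0.809 0.912
9 1 0.806 0.932
10 1 0.805 0.947
11 1 0.804 0.959
12 1 0.803 0.968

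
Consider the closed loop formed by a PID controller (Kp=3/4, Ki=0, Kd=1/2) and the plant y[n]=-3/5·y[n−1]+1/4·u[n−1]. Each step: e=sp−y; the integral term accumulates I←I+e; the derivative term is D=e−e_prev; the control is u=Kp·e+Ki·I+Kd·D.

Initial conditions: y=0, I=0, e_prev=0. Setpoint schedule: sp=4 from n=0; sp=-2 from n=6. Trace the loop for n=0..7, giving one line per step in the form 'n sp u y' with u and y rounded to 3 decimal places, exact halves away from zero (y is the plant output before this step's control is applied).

0 4 5.000 0.000
1 4 1.438 1.250
2 4 4.113 -0.391
3 4 1.226 1.263
4 4 4.195 -0.451
5 4 1.125 1.319
6 -2 -3.202 -0.510
7 -2 -1.137 -0.494

(exact arithmetic carried between steps; '≈' marks a value shown rounded to 6 d.p. or computed from one; I and e_prev carry over from the previous line; the table rounds u and y to 3 d.p., halves away from zero)
n=0: y=0, sp=4, e=sp−y=4; I=4, D=e−e_prev=4; u=3/4·4+0·4+1/2·4=5; next y=-3/5·0+1/4·5=1.25
n=1: y=1.25, sp=4, e=sp−y=2.75; I=6.75, D=e−e_prev=-1.25; u=3/4·2.75+0·6.75+1/2·(-1.25)=1.4375; next y=-3/5·1.25+1/4·1.4375=-0.390625
n=2: y=-0.390625, sp=4, e=sp−y=4.390625; I=11.140625, D=e−e_prev=1.640625; u=3/4·4.390625+0·11.140625+1/2·1.640625≈4.113281; next y=-3/5·(-0.390625)+1/4·4.113281≈1.262695
n=3: y≈1.262695, sp=4, e=sp−y≈2.737305; I≈13.877930, D=e−e_prev≈-1.653320; u=3/4·2.737305+0·13.877930+1/2·(-1.653320)≈1.226318; next y=-3/5·1.262695+1/4·1.226318≈-0.451038
n=4: y≈-0.451038, sp=4, e=sp−y≈4.451038; I≈18.328967, D=e−e_prev≈1.713733; u=3/4·4.451038+0·18.328967+1/2·1.713733≈4.195145; next y=-3/5·(-0.451038)+1/4·4.195145≈1.319409
n=5: y≈1.319409, sp=4, e=sp−y≈2.680591; I≈21.009559, D=e−e_prev≈-1.770446; u=3/4·2.680591+0·21.009559+1/2·(-1.770446)≈1.125220; next y=-3/5·1.319409+1/4·1.125220≈-0.510340
n=6: y≈-0.510340, sp=-2, e=sp−y≈-1.489660; I≈19.519899, D=e−e_prev≈-4.170251; u=3/4·(-1.489660)+0·19.519899+1/2·(-4.170251)≈-3.202370; next y=-3/5·(-0.510340)+1/4·(-3.202370)≈-0.494389
n=7: y≈-0.494389, sp=-2, e=sp−y≈-1.505611; I≈18.014287, D=e−e_prev≈-0.015952; u=3/4·(-1.505611)+0·18.014287+1/2·(-0.015952)≈-1.137184; next y=-3/5·(-0.494389)+1/4·(-1.137184)≈0.012337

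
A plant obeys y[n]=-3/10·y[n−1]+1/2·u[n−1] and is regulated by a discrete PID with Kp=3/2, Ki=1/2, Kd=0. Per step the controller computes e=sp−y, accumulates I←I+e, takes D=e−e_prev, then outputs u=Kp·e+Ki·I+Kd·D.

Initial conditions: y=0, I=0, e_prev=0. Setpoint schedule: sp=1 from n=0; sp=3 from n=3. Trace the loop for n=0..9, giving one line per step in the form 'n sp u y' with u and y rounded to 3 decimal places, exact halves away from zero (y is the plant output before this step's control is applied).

(exact arithmetic carried between steps; '≈' marks a value shown rounded to 6 d.p. or computed from one; I and e_prev carry over from the previous line; the table rounds u and y to 3 d.p., halves away from zero)
n=0: y=0, sp=1, e=sp−y=1; I=1, D=e−e_prev=1; u=3/2·1+1/2·1+0·1=2; next y=-3/10·0+1/2·2=1
n=1: y=1, sp=1, e=sp−y=0; I=1, D=e−e_prev=-1; u=3/2·0+1/2·1+0·(-1)=0.5; next y=-3/10·1+1/2·0.5=-0.05
n=2: y=-0.05, sp=1, e=sp−y=1.05; I=2.05, D=e−e_prev=1.05; u=3/2·1.05+1/2·2.05+0·1.05=2.6; next y=-3/10·(-0.05)+1/2·2.6=1.315
n=3: y=1.315, sp=3, e=sp−y=1.685; I=3.735, D=e−e_prev=0.635; u=3/2·1.685+1/2·3.735+0·0.635=4.395; next y=-3/10·1.315+1/2·4.395=1.803
n=4: y=1.803, sp=3, e=sp−y=1.197; I=4.932, D=e−e_prev=-0.488; u=3/2·1.197+1/2·4.932+0·(-0.488)=4.2615; next y=-3/10·1.803+1/2·4.2615=1.58985
n=5: y=1.58985, sp=3, e=sp−y=1.41015; I=6.34215, D=e−e_prev=0.21315; u=3/2·1.41015+1/2·6.34215+0·0.21315=5.2863; next y=-3/10·1.58985+1/2·5.2863=2.166195
n=6: y=2.166195, sp=3, e=sp−y=0.833805; I=7.175955, D=e−e_prev=-0.576345; u=3/2·0.833805+1/2·7.175955+0·(-0.576345)=4.838685; next y=-3/10·2.166195+1/2·4.838685=1.769484
n=7: y=1.769484, sp=3, e=sp−y=1.230516; I=8.406471, D=e−e_prev=0.396711; u=3/2·1.230516+1/2·8.406471+0·0.396711≈6.049010; next y=-3/10·1.769484+1/2·6.049010≈2.493660
n=8: y≈2.493660, sp=3, e=sp−y≈0.506340; I≈8.912811, D=e−e_prev≈-0.724176; u=3/2·0.506340+1/2·8.912811+0·(-0.724176)≈5.215916; next y=-3/10·2.493660+1/2·5.215916≈1.859860
n=9: y≈1.859860, sp=3, e=sp−y≈1.140140; I≈10.052951, D=e−e_prev≈0.633799; u=3/2·1.140140+1/2·10.052951+0·0.633799≈6.736685; next y=-3/10·1.859860+1/2·6.736685≈2.810384

0 1 2.000 0.000
1 1 0.500 1.000
2 1 2.600 -0.050
3 3 4.395 1.315
4 3 4.262 1.803
5 3 5.286 1.590
6 3 4.839 2.166
7 3 6.049 1.769
8 3 5.216 2.494
9 3 6.737 1.860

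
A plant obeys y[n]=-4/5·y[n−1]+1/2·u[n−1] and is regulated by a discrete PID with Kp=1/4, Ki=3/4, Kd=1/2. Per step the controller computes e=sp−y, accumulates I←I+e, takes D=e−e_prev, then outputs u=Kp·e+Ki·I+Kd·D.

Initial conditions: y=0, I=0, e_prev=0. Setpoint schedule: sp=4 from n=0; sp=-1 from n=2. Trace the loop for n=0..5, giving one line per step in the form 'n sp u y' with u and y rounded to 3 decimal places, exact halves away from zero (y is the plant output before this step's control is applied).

0 4 6.000 0.000
1 4 2.500 3.000
2 -1 3.475 -1.150
3 -1 -1.699 2.658
4 -1 5.911 -2.975
5 -1 -7.891 5.336

(exact arithmetic carried between steps; '≈' marks a value shown rounded to 6 d.p. or computed from one; I and e_prev carry over from the previous line; the table rounds u and y to 3 d.p., halves away from zero)
n=0: y=0, sp=4, e=sp−y=4; I=4, D=e−e_prev=4; u=1/4·4+3/4·4+1/2·4=6; next y=-4/5·0+1/2·6=3
n=1: y=3, sp=4, e=sp−y=1; I=5, D=e−e_prev=-3; u=1/4·1+3/4·5+1/2·(-3)=2.5; next y=-4/5·3+1/2·2.5=-1.15
n=2: y=-1.15, sp=-1, e=sp−y=0.15; I=5.15, D=e−e_prev=-0.85; u=1/4·0.15+3/4·5.15+1/2·(-0.85)=3.475; next y=-4/5·(-1.15)+1/2·3.475=2.6575
n=3: y=2.6575, sp=-1, e=sp−y=-3.6575; I=1.4925, D=e−e_prev=-3.8075; u=1/4·(-3.6575)+3/4·1.4925+1/2·(-3.8075)=-1.69875; next y=-4/5·2.6575+1/2·(-1.69875)=-2.975375
n=4: y=-2.975375, sp=-1, e=sp−y=1.975375; I=3.467875, D=e−e_prev=5.632875; u=1/4·1.975375+3/4·3.467875+1/2·5.632875≈5.911188; next y=-4/5·(-2.975375)+1/2·5.911188≈5.335894
n=5: y≈5.335894, sp=-1, e=sp−y≈-6.335894; I≈-2.868019, D=e−e_prev≈-8.311269; u=1/4·(-6.335894)+3/4·(-2.868019)+1/2·(-8.311269)≈-7.890622; next y=-4/5·5.335894+1/2·(-7.890622)≈-8.214026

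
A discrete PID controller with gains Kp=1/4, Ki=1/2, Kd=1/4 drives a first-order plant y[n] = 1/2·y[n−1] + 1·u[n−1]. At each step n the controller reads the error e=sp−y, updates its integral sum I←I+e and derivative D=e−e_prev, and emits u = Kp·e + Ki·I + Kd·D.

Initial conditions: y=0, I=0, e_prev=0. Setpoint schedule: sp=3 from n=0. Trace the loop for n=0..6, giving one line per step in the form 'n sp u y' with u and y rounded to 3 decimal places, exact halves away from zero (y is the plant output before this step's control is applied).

(exact arithmetic carried between steps; '≈' marks a value shown rounded to 6 d.p. or computed from one; I and e_prev carry over from the previous line; the table rounds u and y to 3 d.p., halves away from zero)
n=0: y=0, sp=3, e=sp−y=3; I=3, D=e−e_prev=3; u=1/4·3+1/2·3+1/4·3=3; next y=1/2·0+1·3=3
n=1: y=3, sp=3, e=sp−y=0; I=3, D=e−e_prev=-3; u=1/4·0+1/2·3+1/4·(-3)=0.75; next y=1/2·3+1·0.75=2.25
n=2: y=2.25, sp=3, e=sp−y=0.75; I=3.75, D=e−e_prev=0.75; u=1/4·0.75+1/2·3.75+1/4·0.75=2.25; next y=1/2·2.25+1·2.25=3.375
n=3: y=3.375, sp=3, e=sp−y=-0.375; I=3.375, D=e−e_prev=-1.125; u=1/4·(-0.375)+1/2·3.375+1/4·(-1.125)=1.3125; next y=1/2·3.375+1·1.3125=3
n=4: y=3, sp=3, e=sp−y=0; I=3.375, D=e−e_prev=0.375; u=1/4·0+1/2·3.375+1/4·0.375=1.78125; next y=1/2·3+1·1.78125=3.28125
n=5: y=3.28125, sp=3, e=sp−y=-0.28125; I=3.09375, D=e−e_prev=-0.28125; u=1/4·(-0.28125)+1/2·3.09375+1/4·(-0.28125)=1.40625; next y=1/2·3.28125+1·1.40625=3.046875
n=6: y=3.046875, sp=3, e=sp−y=-0.046875; I=3.046875, D=e−e_prev=0.234375; u=1/4·(-0.046875)+1/2·3.046875+1/4·0.234375≈1.570313; next y=1/2·3.046875+1·1.570313≈3.09375

0 3 3.000 0.000
1 3 0.750 3.000
2 3 2.250 2.250
3 3 1.313 3.375
4 3 1.781 3.000
5 3 1.406 3.281
6 3 1.570 3.047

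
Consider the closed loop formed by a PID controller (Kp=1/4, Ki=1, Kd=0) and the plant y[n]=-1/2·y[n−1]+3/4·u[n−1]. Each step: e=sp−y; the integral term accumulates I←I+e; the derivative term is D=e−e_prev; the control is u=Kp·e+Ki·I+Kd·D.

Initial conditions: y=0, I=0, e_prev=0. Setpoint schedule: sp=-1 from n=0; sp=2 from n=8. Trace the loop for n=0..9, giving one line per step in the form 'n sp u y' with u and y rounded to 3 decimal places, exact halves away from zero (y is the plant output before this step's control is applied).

0 -1 -1.250 0.000
1 -1 -1.078 -0.938
2 -1 -1.888 -0.340
3 -1 -1.415 -1.246
4 -1 -2.179 -0.439
5 -1 -1.520 -1.415
6 -1 -2.333 -0.433
7 -1 -1.524 -1.533
8 2 1.313 -0.377
9 2 1.753 1.173

(exact arithmetic carried between steps; '≈' marks a value shown rounded to 6 d.p. or computed from one; I and e_prev carry over from the previous line; the table rounds u and y to 3 d.p., halves away from zero)
n=0: y=0, sp=-1, e=sp−y=-1; I=-1, D=e−e_prev=-1; u=1/4·(-1)+1·(-1)+0·(-1)=-1.25; next y=-1/2·0+3/4·(-1.25)=-0.9375
n=1: y=-0.9375, sp=-1, e=sp−y=-0.0625; I=-1.0625, D=e−e_prev=0.9375; u=1/4·(-0.0625)+1·(-1.0625)+0·0.9375=-1.078125; next y=-1/2·(-0.9375)+3/4·(-1.078125)≈-0.339844
n=2: y≈-0.339844, sp=-1, e=sp−y≈-0.660156; I≈-1.722656, D=e−e_prev≈-0.597656; u=1/4·(-0.660156)+1·(-1.722656)+0·(-0.597656)≈-1.887695; next y=-1/2·(-0.339844)+3/4·(-1.887695)≈-1.245850
n=3: y≈-1.245850, sp=-1, e=sp−y≈0.245850; I≈-1.476807, D=e−e_prev≈0.906006; u=1/4·0.245850+1·(-1.476807)+0·0.906006≈-1.415344; next y=-1/2·(-1.245850)+3/4·(-1.415344)≈-0.438583
n=4: y≈-0.438583, sp=-1, e=sp−y≈-0.561417; I≈-2.038223, D=e−e_prev≈-0.807266; u=1/4·(-0.561417)+1·(-2.038223)+0·(-0.807266)≈-2.178577; next y=-1/2·(-0.438583)+3/4·(-2.178577)≈-1.414641
n=5: y≈-1.414641, sp=-1, e=sp−y≈0.414641; I≈-1.623582, D=e−e_prev≈0.976058; u=1/4·0.414641+1·(-1.623582)+0·0.976058≈-1.519922; next y=-1/2·(-1.414641)+3/4·(-1.519922)≈-0.432620
n=6: y≈-0.432620, sp=-1, e=sp−y≈-0.567380; I≈-2.190961, D=e−e_prev≈-0.982021; u=1/4·(-0.567380)+1·(-2.190961)+0·(-0.982021)≈-2.332806; next y=-1/2·(-0.432620)+3/4·(-2.332806)≈-1.533294
n=7: y≈-1.533294, sp=-1, e=sp−y≈0.533294; I≈-1.657667, D=e−e_prev≈1.100674; u=1/4·0.533294+1·(-1.657667)+0·1.100674≈-1.524343; next y=-1/2·(-1.533294)+3/4·(-1.524343)≈-0.376610
n=8: y≈-0.376610, sp=2, e=sp−y≈2.376610; I≈0.718943, D=e−e_prev≈1.843316; u=1/4·2.376610+1·0.718943+0·1.843316≈1.313096; next y=-1/2·(-0.376610)+3/4·1.313096≈1.173127
n=9: y≈1.173127, sp=2, e=sp−y≈0.826873; I≈1.545816, D=e−e_prev≈-1.549737; u=1/4·0.826873+1·1.545816+0·(-1.549737)≈1.752535; next y=-1/2·1.173127+3/4·1.752535≈0.727837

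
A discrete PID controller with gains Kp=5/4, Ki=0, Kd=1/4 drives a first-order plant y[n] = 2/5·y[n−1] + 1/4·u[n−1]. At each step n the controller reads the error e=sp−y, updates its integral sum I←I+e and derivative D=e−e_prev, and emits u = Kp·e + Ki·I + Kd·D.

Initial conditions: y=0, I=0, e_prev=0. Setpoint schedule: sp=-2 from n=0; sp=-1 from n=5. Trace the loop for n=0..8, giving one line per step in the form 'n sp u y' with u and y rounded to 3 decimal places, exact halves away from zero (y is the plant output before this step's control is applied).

(exact arithmetic carried between steps; '≈' marks a value shown rounded to 6 d.p. or computed from one; I and e_prev carry over from the previous line; the table rounds u and y to 3 d.p., halves away from zero)
n=0: y=0, sp=-2, e=sp−y=-2; I=-2, D=e−e_prev=-2; u=5/4·(-2)+0·(-2)+1/4·(-2)=-3; next y=2/5·0+1/4·(-3)=-0.75
n=1: y=-0.75, sp=-2, e=sp−y=-1.25; I=-3.25, D=e−e_prev=0.75; u=5/4·(-1.25)+0·(-3.25)+1/4·0.75=-1.375; next y=2/5·(-0.75)+1/4·(-1.375)=-0.64375
n=2: y=-0.64375, sp=-2, e=sp−y=-1.35625; I=-4.60625, D=e−e_prev=-0.10625; u=5/4·(-1.35625)+0·(-4.60625)+1/4·(-0.10625)=-1.721875; next y=2/5·(-0.64375)+1/4·(-1.721875)≈-0.687969
n=3: y≈-0.687969, sp=-2, e=sp−y≈-1.312031; I≈-5.918281, D=e−e_prev≈0.044219; u=5/4·(-1.312031)+0·(-5.918281)+1/4·0.044219≈-1.628984; next y=2/5·(-0.687969)+1/4·(-1.628984)≈-0.682434
n=4: y≈-0.682434, sp=-2, e=sp−y≈-1.317566; I≈-7.235848, D=e−e_prev≈-0.005535; u=5/4·(-1.317566)+0·(-7.235848)+1/4·(-0.005535)≈-1.648342; next y=2/5·(-0.682434)+1/4·(-1.648342)≈-0.685059
n=5: y≈-0.685059, sp=-1, e=sp−y≈-0.314941; I≈-7.550789, D=e−e_prev≈1.002625; u=5/4·(-0.314941)+0·(-7.550789)+1/4·1.002625≈-0.143020; next y=2/5·(-0.685059)+1/4·(-0.143020)≈-0.309779
n=6: y≈-0.309779, sp=-1, e=sp−y≈-0.690221; I≈-8.241010, D=e−e_prev≈-0.375280; u=5/4·(-0.690221)+0·(-8.241010)+1/4·(-0.375280)≈-0.956597; next y=2/5·(-0.309779)+1/4·(-0.956597)≈-0.363061
n=7: y≈-0.363061, sp=-1, e=sp−y≈-0.636939; I≈-8.877950, D=e−e_prev≈0.053282; u=5/4·(-0.636939)+0·(-8.877950)+1/4·0.053282≈-0.782854; next y=2/5·(-0.363061)+1/4·(-0.782854)≈-0.340938
n=8: y≈-0.340938, sp=-1, e=sp−y≈-0.659062; I≈-9.537012, D=e−e_prev≈-0.022123; u=5/4·(-0.659062)+0·(-9.537012)+1/4·(-0.022123)≈-0.829359; next y=2/5·(-0.340938)+1/4·(-0.829359)≈-0.343715

0 -2 -3.000 0.000
1 -2 -1.375 -0.750
2 -2 -1.722 -0.644
3 -2 -1.629 -0.688
4 -2 -1.648 -0.682
5 -1 -0.143 -0.685
6 -1 -0.957 -0.310
7 -1 -0.783 -0.363
8 -1 -0.829 -0.341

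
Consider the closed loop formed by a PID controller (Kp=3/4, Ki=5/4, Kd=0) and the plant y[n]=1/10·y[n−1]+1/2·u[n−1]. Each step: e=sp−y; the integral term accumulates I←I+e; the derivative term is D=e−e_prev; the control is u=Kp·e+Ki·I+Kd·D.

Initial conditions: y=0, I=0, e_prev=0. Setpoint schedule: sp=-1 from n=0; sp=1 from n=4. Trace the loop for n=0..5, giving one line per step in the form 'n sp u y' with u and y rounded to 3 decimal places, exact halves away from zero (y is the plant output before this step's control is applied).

0 -1 -2.000 0.000
1 -1 -1.250 -1.000
2 -1 -1.800 -0.725
3 -1 -1.649 -0.973
4 1 2.215 -0.922
5 1 0.743 1.015

(exact arithmetic carried between steps; '≈' marks a value shown rounded to 6 d.p. or computed from one; I and e_prev carry over from the previous line; the table rounds u and y to 3 d.p., halves away from zero)
n=0: y=0, sp=-1, e=sp−y=-1; I=-1, D=e−e_prev=-1; u=3/4·(-1)+5/4·(-1)+0·(-1)=-2; next y=1/10·0+1/2·(-2)=-1
n=1: y=-1, sp=-1, e=sp−y=0; I=-1, D=e−e_prev=1; u=3/4·0+5/4·(-1)+0·1=-1.25; next y=1/10·(-1)+1/2·(-1.25)=-0.725
n=2: y=-0.725, sp=-1, e=sp−y=-0.275; I=-1.275, D=e−e_prev=-0.275; u=3/4·(-0.275)+5/4·(-1.275)+0·(-0.275)=-1.8; next y=1/10·(-0.725)+1/2·(-1.8)=-0.9725
n=3: y=-0.9725, sp=-1, e=sp−y=-0.0275; I=-1.3025, D=e−e_prev=0.2475; u=3/4·(-0.0275)+5/4·(-1.3025)+0·0.2475=-1.64875; next y=1/10·(-0.9725)+1/2·(-1.64875)=-0.921625
n=4: y=-0.921625, sp=1, e=sp−y=1.921625; I=0.619125, D=e−e_prev=1.949125; u=3/4·1.921625+5/4·0.619125+0·1.949125=2.215125; next y=1/10·(-0.921625)+1/2·2.215125=1.0154
n=5: y=1.0154, sp=1, e=sp−y=-0.0154; I=0.603725, D=e−e_prev=-1.937025; u=3/4·(-0.0154)+5/4·0.603725+0·(-1.937025)≈0.743106; next y=1/10·1.0154+1/2·0.743106≈0.473093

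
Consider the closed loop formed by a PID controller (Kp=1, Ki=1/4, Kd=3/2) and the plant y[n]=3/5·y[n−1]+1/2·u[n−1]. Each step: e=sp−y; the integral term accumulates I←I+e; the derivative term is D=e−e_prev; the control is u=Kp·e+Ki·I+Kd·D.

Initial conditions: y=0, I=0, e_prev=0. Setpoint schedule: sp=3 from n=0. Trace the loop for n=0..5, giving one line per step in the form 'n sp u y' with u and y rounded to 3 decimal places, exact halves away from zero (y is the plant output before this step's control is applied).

0 3 8.250 0.000
1 3 -6.844 4.125
2 3 13.010 -0.947
3 3 -12.541 5.937
4 3 20.825 -2.709
5 3 -22.330 8.787

(exact arithmetic carried between steps; '≈' marks a value shown rounded to 6 d.p. or computed from one; I and e_prev carry over from the previous line; the table rounds u and y to 3 d.p., halves away from zero)
n=0: y=0, sp=3, e=sp−y=3; I=3, D=e−e_prev=3; u=1·3+1/4·3+3/2·3=8.25; next y=3/5·0+1/2·8.25=4.125
n=1: y=4.125, sp=3, e=sp−y=-1.125; I=1.875, D=e−e_prev=-4.125; u=1·(-1.125)+1/4·1.875+3/2·(-4.125)=-6.84375; next y=3/5·4.125+1/2·(-6.84375)=-0.946875
n=2: y=-0.946875, sp=3, e=sp−y=3.946875; I=5.821875, D=e−e_prev=5.071875; u=1·3.946875+1/4·5.821875+3/2·5.071875≈13.010156; next y=3/5·(-0.946875)+1/2·13.010156≈5.936953
n=3: y≈5.936953, sp=3, e=sp−y≈-2.936953; I≈2.884922, D=e−e_prev≈-6.883828; u=1·(-2.936953)+1/4·2.884922+3/2·(-6.883828)≈-12.541465; next y=3/5·5.936953+1/2·(-12.541465)≈-2.708561
n=4: y≈-2.708561, sp=3, e=sp−y≈5.708561; I≈8.593482, D=e−e_prev≈8.645514; u=1·5.708561+1/4·8.593482+3/2·8.645514≈20.825202; next y=3/5·(-2.708561)+1/2·20.825202≈8.787465
n=5: y≈8.787465, sp=3, e=sp−y≈-5.787465; I≈2.806018, D=e−e_prev≈-11.496025; u=1·(-5.787465)+1/4·2.806018+3/2·(-11.496025)≈-22.329998; next y=3/5·8.787465+1/2·(-22.329998)≈-5.892520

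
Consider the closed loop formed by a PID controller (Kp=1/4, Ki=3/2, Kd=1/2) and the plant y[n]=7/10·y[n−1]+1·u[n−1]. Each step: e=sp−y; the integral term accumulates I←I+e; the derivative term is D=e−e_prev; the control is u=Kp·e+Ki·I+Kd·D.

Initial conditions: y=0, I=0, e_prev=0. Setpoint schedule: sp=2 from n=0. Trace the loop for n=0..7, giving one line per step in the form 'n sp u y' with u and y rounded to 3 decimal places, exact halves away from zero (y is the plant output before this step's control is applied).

0 2 4.500 0.000
1 2 -3.625 4.500
2 2 6.069 -0.475
3 2 -6.682 5.736
4 2 9.725 -2.666
5 2 -11.158 7.859
6 2 15.727 -5.657
7 2 -18.749 11.767

(exact arithmetic carried between steps; '≈' marks a value shown rounded to 6 d.p. or computed from one; I and e_prev carry over from the previous line; the table rounds u and y to 3 d.p., halves away from zero)
n=0: y=0, sp=2, e=sp−y=2; I=2, D=e−e_prev=2; u=1/4·2+3/2·2+1/2·2=4.5; next y=7/10·0+1·4.5=4.5
n=1: y=4.5, sp=2, e=sp−y=-2.5; I=-0.5, D=e−e_prev=-4.5; u=1/4·(-2.5)+3/2·(-0.5)+1/2·(-4.5)=-3.625; next y=7/10·4.5+1·(-3.625)=-0.475
n=2: y=-0.475, sp=2, e=sp−y=2.475; I=1.975, D=e−e_prev=4.975; u=1/4·2.475+3/2·1.975+1/2·4.975=6.06875; next y=7/10·(-0.475)+1·6.06875=5.73625
n=3: y=5.73625, sp=2, e=sp−y=-3.73625; I=-1.76125, D=e−e_prev=-6.21125; u=1/4·(-3.73625)+3/2·(-1.76125)+1/2·(-6.21125)≈-6.681563; next y=7/10·5.73625+1·(-6.681563)≈-2.666188
n=4: y≈-2.666188, sp=2, e=sp−y≈4.666188; I≈2.904938, D=e−e_prev≈8.402438; u=1/4·4.666188+3/2·2.904938+1/2·8.402438≈9.725172; next y=7/10·(-2.666188)+1·9.725172≈7.858841
n=5: y≈7.858841, sp=2, e=sp−y≈-5.858841; I≈-2.953903, D=e−e_prev≈-10.525028; u=1/4·(-5.858841)+3/2·(-2.953903)+1/2·(-10.525028)≈-11.158079; next y=7/10·7.858841+1·(-11.158079)≈-5.656890
n=6: y≈-5.656890, sp=2, e=sp−y≈7.656890; I≈4.702987, D=e−e_prev≈13.515731; u=1/4·7.656890+3/2·4.702987+1/2·13.515731≈15.726569; next y=7/10·(-5.656890)+1·15.726569≈11.766746
n=7: y≈11.766746, sp=2, e=sp−y≈-9.766746; I≈-5.063759, D=e−e_prev≈-17.423636; u=1/4·(-9.766746)+3/2·(-5.063759)+1/2·(-17.423636)≈-18.749142; next y=7/10·11.766746+1·(-18.749142)≈-10.512420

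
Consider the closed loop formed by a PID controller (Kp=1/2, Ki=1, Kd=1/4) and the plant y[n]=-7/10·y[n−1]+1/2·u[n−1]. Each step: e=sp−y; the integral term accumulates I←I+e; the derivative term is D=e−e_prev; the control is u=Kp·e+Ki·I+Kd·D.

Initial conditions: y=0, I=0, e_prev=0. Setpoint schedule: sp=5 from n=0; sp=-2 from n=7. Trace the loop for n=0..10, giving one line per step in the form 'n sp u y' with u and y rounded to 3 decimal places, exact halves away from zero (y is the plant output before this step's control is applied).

(exact arithmetic carried between steps; '≈' marks a value shown rounded to 6 d.p. or computed from one; I and e_prev carry over from the previous line; the table rounds u and y to 3 d.p., halves away from zero)
n=0: y=0, sp=5, e=sp−y=5; I=5, D=e−e_prev=5; u=1/2·5+1·5+1/4·5=8.75; next y=-7/10·0+1/2·8.75=4.375
n=1: y=4.375, sp=5, e=sp−y=0.625; I=5.625, D=e−e_prev=-4.375; u=1/2·0.625+1·5.625+1/4·(-4.375)=4.84375; next y=-7/10·4.375+1/2·4.84375=-0.640625
n=2: y=-0.640625, sp=5, e=sp−y=5.640625; I=11.265625, D=e−e_prev=5.015625; u=1/2·5.640625+1·11.265625+1/4·5.015625≈15.339844; next y=-7/10·(-0.640625)+1/2·15.339844≈8.118359
n=3: y≈8.118359, sp=5, e=sp−y≈-3.118359; I≈8.147266, D=e−e_prev≈-8.758984; u=1/2·(-3.118359)+1·8.147266+1/4·(-8.758984)≈4.398340; next y=-7/10·8.118359+1/2·4.398340≈-3.483682
n=4: y≈-3.483682, sp=5, e=sp−y≈8.483682; I≈16.630947, D=e−e_prev≈11.602041; u=1/2·8.483682+1·16.630947+1/4·11.602041≈23.773298; next y=-7/10·(-3.483682)+1/2·23.773298≈14.325226
n=5: y≈14.325226, sp=5, e=sp−y≈-9.325226; I≈7.305721, D=e−e_prev≈-17.808908; u=1/2·(-9.325226)+1·7.305721+1/4·(-17.808908)≈-1.809119; next y=-7/10·14.325226+1/2·(-1.809119)≈-10.932218
n=6: y≈-10.932218, sp=5, e=sp−y≈15.932218; I≈23.237939, D=e−e_prev≈25.257444; u=1/2·15.932218+1·23.237939+1/4·25.257444≈37.518409; next y=-7/10·(-10.932218)+1/2·37.518409≈26.411757
n=7: y≈26.411757, sp=-2, e=sp−y≈-28.411757; I≈-5.173818, D=e−e_prev≈-44.343975; u=1/2·(-28.411757)+1·(-5.173818)+1/4·(-44.343975)≈-30.465691; next y=-7/10·26.411757+1/2·(-30.465691)≈-33.721075
n=8: y≈-33.721075, sp=-2, e=sp−y≈31.721075; I≈26.547257, D=e−e_prev≈60.132832; u=1/2·31.721075+1·26.547257+1/4·60.132832≈57.441003; next y=-7/10·(-33.721075)+1/2·57.441003≈52.325254
n=9: y≈52.325254, sp=-2, e=sp−y≈-54.325254; I≈-27.777997, D=e−e_prev≈-86.046329; u=1/2·(-54.325254)+1·(-27.777997)+1/4·(-86.046329)≈-76.452206; next y=-7/10·52.325254+1/2·(-76.452206)≈-74.853781
n=10: y≈-74.853781, sp=-2, e=sp−y≈72.853781; I≈45.075784, D=e−e_prev≈127.179035; u=1/2·72.853781+1·45.075784+1/4·127.179035≈113.297433; next y=-7/10·(-74.853781)+1/2·113.297433≈109.046363

0 5 8.750 0.000
1 5 4.844 4.375
2 5 15.340 -0.641
3 5 4.398 8.118
4 5 23.773 -3.484
5 5 -1.809 14.325
6 5 37.518 -10.932
7 -2 -30.466 26.412
8 -2 57.441 -33.721
9 -2 -76.452 52.325
10 -2 113.297 -74.854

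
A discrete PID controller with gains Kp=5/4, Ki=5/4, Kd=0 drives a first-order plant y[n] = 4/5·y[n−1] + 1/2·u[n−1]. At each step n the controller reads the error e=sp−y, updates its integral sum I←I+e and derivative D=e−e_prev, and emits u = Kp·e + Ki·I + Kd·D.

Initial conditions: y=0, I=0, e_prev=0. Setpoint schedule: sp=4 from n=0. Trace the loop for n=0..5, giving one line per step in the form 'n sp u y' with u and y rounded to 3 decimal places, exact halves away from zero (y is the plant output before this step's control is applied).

(exact arithmetic carried between steps; '≈' marks a value shown rounded to 6 d.p. or computed from one; I and e_prev carry over from the previous line; the table rounds u and y to 3 d.p., halves away from zero)
n=0: y=0, sp=4, e=sp−y=4; I=4, D=e−e_prev=4; u=5/4·4+5/4·4+0·4=10; next y=4/5·0+1/2·10=5
n=1: y=5, sp=4, e=sp−y=-1; I=3, D=e−e_prev=-5; u=5/4·(-1)+5/4·3+0·(-5)=2.5; next y=4/5·5+1/2·2.5=5.25
n=2: y=5.25, sp=4, e=sp−y=-1.25; I=1.75, D=e−e_prev=-0.25; u=5/4·(-1.25)+5/4·1.75+0·(-0.25)=0.625; next y=4/5·5.25+1/2·0.625=4.5125
n=3: y=4.5125, sp=4, e=sp−y=-0.5125; I=1.2375, D=e−e_prev=0.7375; u=5/4·(-0.5125)+5/4·1.2375+0·0.7375=0.90625; next y=4/5·4.5125+1/2·0.90625=4.063125
n=4: y=4.063125, sp=4, e=sp−y=-0.063125; I=1.174375, D=e−e_prev=0.449375; u=5/4·(-0.063125)+5/4·1.174375+0·0.449375≈1.389063; next y=4/5·4.063125+1/2·1.389063≈3.945031
n=5: y≈3.945031, sp=4, e=sp−y≈0.054969; I≈1.229344, D=e−e_prev≈0.118094; u=5/4·0.054969+5/4·1.229344+0·0.118094≈1.605391; next y=4/5·3.945031+1/2·1.605391≈3.958720

0 4 10.000 0.000
1 4 2.500 5.000
2 4 0.625 5.250
3 4 0.906 4.513
4 4 1.389 4.063
5 4 1.605 3.945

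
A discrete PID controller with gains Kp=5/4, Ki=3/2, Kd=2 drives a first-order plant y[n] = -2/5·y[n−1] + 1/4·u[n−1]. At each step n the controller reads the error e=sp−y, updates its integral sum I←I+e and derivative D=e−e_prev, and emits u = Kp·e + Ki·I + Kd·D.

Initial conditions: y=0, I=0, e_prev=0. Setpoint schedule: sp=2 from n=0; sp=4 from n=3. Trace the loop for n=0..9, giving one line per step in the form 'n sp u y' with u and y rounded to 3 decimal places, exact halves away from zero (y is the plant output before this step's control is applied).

0 2 9.500 0.000
1 2 -2.781 2.375
2 2 20.503 -1.645
3 4 -7.858 5.784
4 4 48.118 -4.278
5 4 -45.178 13.741
6 4 121.274 -16.791
7 4 -164.275 37.035
8 4 335.182 -55.883
9 4 -530.477 106.149

(exact arithmetic carried between steps; '≈' marks a value shown rounded to 6 d.p. or computed from one; I and e_prev carry over from the previous line; the table rounds u and y to 3 d.p., halves away from zero)
n=0: y=0, sp=2, e=sp−y=2; I=2, D=e−e_prev=2; u=5/4·2+3/2·2+2·2=9.5; next y=-2/5·0+1/4·9.5=2.375
n=1: y=2.375, sp=2, e=sp−y=-0.375; I=1.625, D=e−e_prev=-2.375; u=5/4·(-0.375)+3/2·1.625+2·(-2.375)=-2.78125; next y=-2/5·2.375+1/4·(-2.78125)≈-1.645313
n=2: y≈-1.645313, sp=2, e=sp−y≈3.645313; I≈5.270313, D=e−e_prev≈4.020313; u=5/4·3.645313+3/2·5.270313+2·4.020313≈20.502734; next y=-2/5·(-1.645313)+1/4·20.502734≈5.783809
n=3: y≈5.783809, sp=4, e=sp−y≈-1.783809; I≈3.486504, D=e−e_prev≈-5.429121; u=5/4·(-1.783809)+3/2·3.486504+2·(-5.429121)≈-7.858247; next y=-2/5·5.783809+1/4·(-7.858247)≈-4.278085
n=4: y≈-4.278085, sp=4, e=sp−y≈8.278085; I≈11.764589, D=e−e_prev≈10.061894; u=5/4·8.278085+3/2·11.764589+2·10.061894≈48.118278; next y=-2/5·(-4.278085)+1/4·48.118278≈13.740804
n=5: y≈13.740804, sp=4, e=sp−y≈-9.740804; I≈2.023786, D=e−e_prev≈-18.018889; u=5/4·(-9.740804)+3/2·2.023786+2·(-18.018889)≈-45.178103; next y=-2/5·13.740804+1/4·(-45.178103)≈-16.790847
n=6: y≈-16.790847, sp=4, e=sp−y≈20.790847; I≈22.814633, D=e−e_prev≈30.531651; u=5/4·20.790847+3/2·22.814633+2·30.531651≈121.273810; next y=-2/5·(-16.790847)+1/4·121.273810≈37.034791
n=7: y≈37.034791, sp=4, e=sp−y≈-33.034791; I≈-10.220159, D=e−e_prev≈-53.825639; u=5/4·(-33.034791)+3/2·(-10.220159)+2·(-53.825639)≈-164.275004; next y=-2/5·37.034791+1/4·(-164.275004)≈-55.882668
n=8: y≈-55.882668, sp=4, e=sp−y≈59.882668; I≈49.662509, D=e−e_prev≈92.917459; u=5/4·59.882668+3/2·49.662509+2·92.917459≈335.182017; next y=-2/5·(-55.882668)+1/4·335.182017≈106.148571
n=9: y≈106.148571, sp=4, e=sp−y≈-102.148571; I≈-52.486062, D=e−e_prev≈-162.031239; u=5/4·(-102.148571)+3/2·(-52.486062)+2·(-162.031239)≈-530.477285; next y=-2/5·106.148571+1/4·(-530.477285)≈-175.078750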